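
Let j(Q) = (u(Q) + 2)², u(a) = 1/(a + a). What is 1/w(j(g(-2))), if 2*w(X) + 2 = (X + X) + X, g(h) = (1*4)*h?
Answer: 512/2371 ≈ 0.21594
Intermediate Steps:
u(a) = 1/(2*a)
g(h) = 4*h
j(Q) = (2 + 1/(2*Q))² (j(Q) = (1/(2*Q) + 2)² = (2 + 1/(2*Q))²)
w(X) = -1 + 3*X/2 (w(X) = -1 + ((X + X) + X)/2 = -1 + (2*X + X)/2 = -1 + (3*X)/2 = -1 + 3*X/2)
1/w(j(g(-2))) = 1/(-1 + 3*((1 + 4*(4*(-2)))²/(4*(4*(-2))²))/2) = 1/(-1 + 3*((¼)*(1 + 4*(-8))²/(-8)²)/2) = 1/(-1 + 3*((¼)*(1/64)*(1 - 32)²)/2) = 1/(-1 + 3*((¼)*(1/64)*(-31)²)/2) = 1/(-1 + 3*((¼)*(1/64)*961)/2) = 1/(-1 + (3/2)*(961/256)) = 1/(-1 + 2883/512) = 1/(2371/512) = 512/2371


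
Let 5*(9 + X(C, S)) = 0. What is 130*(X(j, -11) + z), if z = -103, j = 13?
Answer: -14560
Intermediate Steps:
X(C, S) = -9 (X(C, S) = -9 + (1/5)*0 = -9 + 0 = -9)
130*(X(j, -11) + z) = 130*(-9 - 103) = 130*(-112) = -14560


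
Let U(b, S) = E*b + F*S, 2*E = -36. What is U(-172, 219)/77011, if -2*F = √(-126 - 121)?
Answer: 3096/77011 - 219*I*√247/154022 ≈ 0.040202 - 0.022347*I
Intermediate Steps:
E = -18 (E = (½)*(-36) = -18)
F = -I*√247/2 (F = -√(-126 - 121)/2 = -I*√247/2 ≈ -7.8581*I)
U(b, S) = -18*b - I*S*√247/2 (U(b, S) = -18*b + (-I*√247/2)*S = -18*b - I*S*√247/2)
U(-172, 219)/77011 = (-18*(-172) - ½*I*219*√247)/77011 = (3096 - 219*I*√247/2)*(1/77011) = 3096/77011 - 219*I*√247/154022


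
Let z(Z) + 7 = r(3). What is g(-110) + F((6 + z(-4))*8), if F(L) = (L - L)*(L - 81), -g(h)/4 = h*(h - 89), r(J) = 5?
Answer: -87560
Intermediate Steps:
z(Z) = -2 (z(Z) = -7 + 5 = -2)
g(h) = -4*h*(-89 + h) (g(h) = -4*h*(h - 89) = -4*h*(-89 + h))
F(L) = 0 (F(L) = 0*(-81 + L) = 0)
g(-110) + F((6 + z(-4))*8) = 4*(-110)*(89 - 1*(-110)) + 0 = 4*(-110)*(89 + 110) + 0 = 4*(-110)*199 + 0 = -87560 + 0 = -87560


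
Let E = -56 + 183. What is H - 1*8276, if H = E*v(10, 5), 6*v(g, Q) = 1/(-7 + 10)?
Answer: -148841/18 ≈ -8268.9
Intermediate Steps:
v(g, Q) = 1/18 (v(g, Q) = 1/(6*(-7 + 10)) = (⅙)/3 = (⅙)*(⅓) = 1/18)
E = 127
H = 127/18 (H = 127*(1/18) = 127/18 ≈ 7.0556)
H - 1*8276 = 127/18 - 1*8276 = 127/18 - 8276 = -148841/18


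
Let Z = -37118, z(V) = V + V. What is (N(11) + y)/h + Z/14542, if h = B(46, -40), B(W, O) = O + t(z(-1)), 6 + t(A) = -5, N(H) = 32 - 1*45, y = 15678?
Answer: -114846724/370821 ≈ -309.71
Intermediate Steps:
N(H) = -13 (N(H) = 32 - 45 = -13)
z(V) = 2*V
t(A) = -11 (t(A) = -6 - 5 = -11)
B(W, O) = -11 + O (B(W, O) = O - 11 = -11 + O)
h = -51 (h = -11 - 40 = -51)
(N(11) + y)/h + Z/14542 = (-13 + 15678)/(-51) - 37118/14542 = 15665*(-1/51) - 37118*1/14542 = -15665/51 - 18559/7271 = -114846724/370821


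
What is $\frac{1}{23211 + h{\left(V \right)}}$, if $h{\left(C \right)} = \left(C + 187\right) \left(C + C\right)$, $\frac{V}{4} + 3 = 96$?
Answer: $\frac{1}{439107} \approx 2.2773 \cdot 10^{-6}$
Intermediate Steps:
$V = 372$ ($V = -12 + 4 \cdot 96 = -12 + 384 = 372$)
$h{\left(C \right)} = 2 C \left(187 + C\right)$ ($h{\left(C \right)} = \left(187 + C\right) 2 C = 2 C \left(187 + C\right)$)
$\frac{1}{23211 + h{\left(V \right)}} = \frac{1}{23211 + 2 \cdot 372 \left(187 + 372\right)} = \frac{1}{23211 + 2 \cdot 372 \cdot 559} = \frac{1}{23211 + 415896} = \frac{1}{439107}$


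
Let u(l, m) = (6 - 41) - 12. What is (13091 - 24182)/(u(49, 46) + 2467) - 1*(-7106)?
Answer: 17185429/2420 ≈ 7101.4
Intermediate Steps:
u(l, m) = -47 (u(l, m) = -35 - 12 = -47)
(13091 - 24182)/(u(49, 46) + 2467) - 1*(-7106) = (13091 - 24182)/(-47 + 2467) - 1*(-7106) = -11091/2420 + 7106 = 17185429/2420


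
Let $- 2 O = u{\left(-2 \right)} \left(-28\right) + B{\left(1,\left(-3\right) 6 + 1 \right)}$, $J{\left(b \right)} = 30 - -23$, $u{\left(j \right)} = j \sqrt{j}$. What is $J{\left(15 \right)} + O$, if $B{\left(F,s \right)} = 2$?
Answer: $52 - 28 i \sqrt{2} \approx 52.0 - 39.598 i$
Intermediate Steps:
$u{\left(j \right)} = j^{\frac{3}{2}}$
$J{\left(b \right)} = 53$ ($J{\left(b \right)} = 30 + 23 = 53$)
$O = -1 - 28 i \sqrt{2}$ ($O = - \frac{\left(-2\right)^{\frac{3}{2}} \left(-28\right) + 2}{2} = - \frac{- 2 i \sqrt{2} \left(-28\right) + 2}{2} = - \frac{56 i \sqrt{2} + 2}{2} = - \frac{2 + 56 i \sqrt{2}}{2} = -1 - 28 i \sqrt{2} \approx -1.0 - 39.598 i$)
$J{\left(15 \right)} + O = 53 - \left(1 + 28 i \sqrt{2}\right) = 52 - 28 i \sqrt{2}$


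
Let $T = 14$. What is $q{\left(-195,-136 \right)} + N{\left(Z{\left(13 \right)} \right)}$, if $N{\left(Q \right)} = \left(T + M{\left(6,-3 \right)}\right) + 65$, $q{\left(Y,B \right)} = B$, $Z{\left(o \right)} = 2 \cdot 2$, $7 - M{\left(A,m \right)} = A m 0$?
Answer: $-50$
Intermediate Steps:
$M{\left(A,m \right)} = 7$ ($M{\left(A,m \right)} = 7 - A m 0 = 7 - 0 = 7 + 0 = 7$)
$Z{\left(o \right)} = 4$
$N{\left(Q \right)} = 86$ ($N{\left(Q \right)} = \left(14 + 7\right) + 65 = 21 + 65 = 86$)
$q{\left(-195,-136 \right)} + N{\left(Z{\left(13 \right)} \right)} = -136 + 86 = -50$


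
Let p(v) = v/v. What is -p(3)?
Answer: -1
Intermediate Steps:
p(v) = 1
-p(3) = -1*1 = -1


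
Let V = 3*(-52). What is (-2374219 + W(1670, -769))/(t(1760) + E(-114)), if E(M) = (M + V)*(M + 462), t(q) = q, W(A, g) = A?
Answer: 2372549/92200 ≈ 25.733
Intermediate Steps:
V = -156
E(M) = (-156 + M)*(462 + M) (E(M) = (M - 156)*(M + 462) = (-156 + M)*(462 + M))
(-2374219 + W(1670, -769))/(t(1760) + E(-114)) = (-2374219 + 1670)/(1760 + (-72072 + (-114)² + 306*(-114))) = -2372549/(1760 + (-72072 + 12996 - 34884)) = -2372549/(1760 - 93960) = -2372549/(-92200) = -2372549*(-1/92200) = 2372549/92200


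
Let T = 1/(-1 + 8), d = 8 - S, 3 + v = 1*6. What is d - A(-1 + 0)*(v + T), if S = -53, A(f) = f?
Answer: 449/7 ≈ 64.143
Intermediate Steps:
v = 3 (v = -3 + 1*6 = -3 + 6 = 3)
d = 61 (d = 8 - 1*(-53) = 8 + 53 = 61)
T = 1/7 ≈ 0.14286
d - A(-1 + 0)*(v + T) = 61 - (-1 + 0)*(3 + 1/7) = 61 - (-1)*22/7 = 61 - 1*(-22/7) = 61 + 22/7 = 449/7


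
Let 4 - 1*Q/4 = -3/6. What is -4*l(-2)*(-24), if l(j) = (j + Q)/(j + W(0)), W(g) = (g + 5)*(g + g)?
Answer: -768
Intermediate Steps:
W(g) = 2*g*(5 + g) (W(g) = (5 + g)*(2*g) = 2*g*(5 + g))
Q = 18 (Q = 16 - (-12)/6 = 16 - 4*(-1/2) = 16 + 2 = 18)
l(j) = (18 + j)/j (l(j) = (j + 18)/(j + 2*0*(5 + 0)) = (18 + j)/(j + 2*0*5) = (18 + j)/(j + 0) = (18 + j)/j)
-4*l(-2)*(-24) = -4*(18 - 2)/(-2)*(-24) = -(-2)*16*(-24) = -4*(-8)*(-24) = 32*(-24) = -768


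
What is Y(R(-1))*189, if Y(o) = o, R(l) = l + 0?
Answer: -189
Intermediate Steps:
R(l) = l
Y(R(-1))*189 = -1*189 = -189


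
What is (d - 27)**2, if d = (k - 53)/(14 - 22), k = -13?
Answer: 5625/16 ≈ 351.56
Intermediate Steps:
d = 33/4 (d = (-13 - 53)/(14 - 22) = -66/(-8) = -66*(-1/8) = 33/4 ≈ 8.2500)
(d - 27)**2 = (33/4 - 27)**2 = (-75/4)**2 = 5625/16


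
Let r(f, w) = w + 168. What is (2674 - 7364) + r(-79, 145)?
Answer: -4377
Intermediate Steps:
r(f, w) = 168 + w
(2674 - 7364) + r(-79, 145) = (2674 - 7364) + (168 + 145) = -4690 + 313 = -4377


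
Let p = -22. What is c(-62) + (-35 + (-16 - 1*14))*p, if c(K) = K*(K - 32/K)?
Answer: 5242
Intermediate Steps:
c(-62) + (-35 + (-16 - 1*14))*p = (-32 + (-62)²) + (-35 + (-16 - 1*14))*(-22) = (-32 + 3844) + (-35 + (-16 - 14))*(-22) = 3812 + (-35 - 30)*(-22) = 3812 - 65*(-22) = 3812 + 1430 = 5242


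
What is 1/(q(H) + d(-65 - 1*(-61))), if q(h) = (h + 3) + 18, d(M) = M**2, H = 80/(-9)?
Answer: 9/253 ≈ 0.035573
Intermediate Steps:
H = -80/9 (H = 80*(-1/9) = -80/9 ≈ -8.8889)
q(h) = 21 + h (q(h) = (3 + h) + 18 = 21 + h)
1/(q(H) + d(-65 - 1*(-61))) = 1/((21 - 80/9) + (-65 - 1*(-61))**2) = 1/(109/9 + (-65 + 61)**2) = 1/(109/9 + (-4)**2) = 1/(109/9 + 16) = 1/(253/9) = 9/253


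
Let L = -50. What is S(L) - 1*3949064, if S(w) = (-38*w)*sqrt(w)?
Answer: -3949064 + 9500*I*sqrt(2) ≈ -3.9491e+6 + 13435.0*I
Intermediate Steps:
S(w) = -38*w**(3/2)
S(L) - 1*3949064 = -(-9500)*I*sqrt(2) - 1*3949064 = -(-9500)*I*sqrt(2) - 3949064 = 9500*I*sqrt(2) - 3949064 = -3949064 + 9500*I*sqrt(2)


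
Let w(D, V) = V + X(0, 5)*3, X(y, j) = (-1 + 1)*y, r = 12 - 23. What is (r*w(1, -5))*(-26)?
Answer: -1430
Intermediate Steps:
r = -11
X(y, j) = 0 (X(y, j) = 0*y = 0)
w(D, V) = V (w(D, V) = V + 0*3 = V + 0 = V)
(r*w(1, -5))*(-26) = -11*(-5)*(-26) = 55*(-26) = -1430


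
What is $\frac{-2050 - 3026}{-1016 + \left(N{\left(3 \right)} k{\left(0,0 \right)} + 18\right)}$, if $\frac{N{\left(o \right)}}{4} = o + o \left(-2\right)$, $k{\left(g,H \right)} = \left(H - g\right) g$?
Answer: $\frac{2538}{499} \approx 5.0862$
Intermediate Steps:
$k{\left(g,H \right)} = g \left(H - g\right)$
$N{\left(o \right)} = - 4 o$ ($N{\left(o \right)} = 4 \left(o + o \left(-2\right)\right) = 4 \left(o - 2 o\right) = 4 \left(- o\right) = - 4 o$)
$\frac{-2050 - 3026}{-1016 + \left(N{\left(3 \right)} k{\left(0,0 \right)} + 18\right)} = \frac{-2050 - 3026}{-1016 + \left(\left(-4\right) 3 \cdot 0 \left(0 - 0\right) + 18\right)} = - \frac{5076}{-1016 + \left(- 12 \cdot 0 \left(0 + 0\right) + 18\right)} = - \frac{5076}{-1016 + \left(- 12 \cdot 0 \cdot 0 + 18\right)} = - \frac{5076}{-1016 + \left(\left(-12\right) 0 + 18\right)} = - \frac{5076}{-1016 + \left(0 + 18\right)} = - \frac{5076}{-1016 + 18} = - \frac{5076}{-998} = \left(-5076\right) \left(- \frac{1}{998}\right) = \frac{2538}{499}$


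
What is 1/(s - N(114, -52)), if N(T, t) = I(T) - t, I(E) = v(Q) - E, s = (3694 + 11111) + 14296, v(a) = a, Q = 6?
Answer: 1/29157 ≈ 3.4297e-5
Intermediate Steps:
s = 29101 (s = 14805 + 14296 = 29101)
I(E) = 6 - E
N(T, t) = 6 - T - t (N(T, t) = (6 - T) - t = 6 - T - t)
1/(s - N(114, -52)) = 1/(29101 - (6 - 1*114 - 1*(-52))) = 1/(29101 - (6 - 114 + 52)) = 1/(29101 - 1*(-56)) = 1/(29101 + 56) = 1/29157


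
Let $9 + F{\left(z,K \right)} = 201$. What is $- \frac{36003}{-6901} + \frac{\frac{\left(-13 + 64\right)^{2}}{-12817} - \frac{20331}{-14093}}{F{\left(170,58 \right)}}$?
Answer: $\frac{208360631425365}{39888879964192} \approx 5.2235$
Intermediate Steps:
$F{\left(z,K \right)} = 192$ ($F{\left(z,K \right)} = -9 + 201 = 192$)
$- \frac{36003}{-6901} + \frac{\frac{\left(-13 + 64\right)^{2}}{-12817} - \frac{20331}{-14093}}{F{\left(170,58 \right)}} = - \frac{36003}{-6901} + \frac{\frac{\left(-13 + 64\right)^{2}}{-12817} - \frac{20331}{-14093}}{192} = \left(-36003\right) \left(- \frac{1}{6901}\right) + \left(51^{2} \left(- \frac{1}{12817}\right) - - \frac{20331}{14093}\right) \frac{1}{192} = \frac{36003}{6901} + \left(2601 \left(- \frac{1}{12817}\right) + \frac{20331}{14093}\right) \frac{1}{192} = \frac{36003}{6901} + \left(- \frac{2601}{12817} + \frac{20331}{14093}\right) \frac{1}{192} = \frac{36003}{6901} + \frac{223926534}{180629981} \cdot \frac{1}{192} = \frac{36003}{6901} + \frac{37321089}{5780159392} = \frac{208360631425365}{39888879964192}$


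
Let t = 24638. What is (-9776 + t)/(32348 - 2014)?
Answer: 7431/15167 ≈ 0.48995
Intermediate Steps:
(-9776 + t)/(32348 - 2014) = (-9776 + 24638)/(32348 - 2014) = 14862/30334 = 14862*(1/30334) = 7431/15167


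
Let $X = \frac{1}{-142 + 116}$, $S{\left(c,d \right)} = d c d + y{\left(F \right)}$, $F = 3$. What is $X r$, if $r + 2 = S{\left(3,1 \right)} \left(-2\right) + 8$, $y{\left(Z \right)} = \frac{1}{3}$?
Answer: $\frac{1}{39} \approx 0.025641$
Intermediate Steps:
$y{\left(Z \right)} = \frac{1}{3}$
$S{\left(c,d \right)} = \frac{1}{3} + c d^{2}$ ($S{\left(c,d \right)} = d c d + \frac{1}{3} = c d d + \frac{1}{3} = c d^{2} + \frac{1}{3} = \frac{1}{3} + c d^{2}$)
$r = - \frac{2}{3}$ ($r = -2 + \left(\left(\frac{1}{3} + 3 \cdot 1^{2}\right) \left(-2\right) + 8\right) = -2 + \left(\left(\frac{1}{3} + 3 \cdot 1\right) \left(-2\right) + 8\right) = -2 + \left(\left(\frac{1}{3} + 3\right) \left(-2\right) + 8\right) = -2 + \left(\frac{10}{3} \left(-2\right) + 8\right) = -2 + \left(- \frac{20}{3} + 8\right) = -2 + \frac{4}{3} = - \frac{2}{3} \approx -0.66667$)
$X = - \frac{1}{26}$ ($X = \frac{1}{-26} = - \frac{1}{26} \approx -0.038462$)
$X r = \left(- \frac{1}{26}\right) \left(- \frac{2}{3}\right) = \frac{1}{39}$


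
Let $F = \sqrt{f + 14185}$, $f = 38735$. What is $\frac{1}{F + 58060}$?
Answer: $\frac{2903}{168545534} - \frac{21 \sqrt{30}}{1685455340} \approx 1.7156 \cdot 10^{-5}$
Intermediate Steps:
$F = 42 \sqrt{30}$ ($F = \sqrt{38735 + 14185} = \sqrt{52920} = 42 \sqrt{30} \approx 230.04$)
$\frac{1}{F + 58060} = \frac{1}{42 \sqrt{30} + 58060} = \frac{1}{58060 + 42 \sqrt{30}}$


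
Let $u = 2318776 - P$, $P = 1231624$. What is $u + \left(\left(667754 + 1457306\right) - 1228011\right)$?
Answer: $1984201$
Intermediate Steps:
$u = 1087152$ ($u = 2318776 - 1231624 = 1087152$)
$u + \left(\left(667754 + 1457306\right) - 1228011\right) = 1087152 + \left(\left(667754 + 1457306\right) - 1228011\right) = 1087152 + \left(2125060 - 1228011\right) = 1087152 + 897049 = 1984201$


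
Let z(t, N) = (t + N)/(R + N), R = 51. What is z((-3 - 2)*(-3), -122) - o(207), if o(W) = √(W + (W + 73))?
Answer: 107/71 - √487 ≈ -20.561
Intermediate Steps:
o(W) = √(73 + 2*W) (o(W) = √(W + (73 + W)) = √(73 + 2*W))
z(t, N) = (N + t)/(51 + N) (z(t, N) = (t + N)/(51 + N) = (N + t)/(51 + N))
z((-3 - 2)*(-3), -122) - o(207) = (-122 + (-3 - 2)*(-3))/(51 - 122) - √(73 + 2*207) = (-122 - 5*(-3))/(-71) - √(73 + 414) = -(-122 + 15)/71 - √487 = -1/71*(-107) - √487 = 107/71 - √487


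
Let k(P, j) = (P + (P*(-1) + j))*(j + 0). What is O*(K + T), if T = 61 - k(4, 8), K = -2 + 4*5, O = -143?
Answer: -2145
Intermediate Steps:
K = 18 (K = -2 + 20 = 18)
k(P, j) = j² (k(P, j) = (P + (-P + j))*j = (P + (j - P))*j = j*j = j²)
T = -3 (T = 61 - 1*8² = 61 - 1*64 = 61 - 64 = -3)
O*(K + T) = -143*(18 - 3) = -143*15 = -2145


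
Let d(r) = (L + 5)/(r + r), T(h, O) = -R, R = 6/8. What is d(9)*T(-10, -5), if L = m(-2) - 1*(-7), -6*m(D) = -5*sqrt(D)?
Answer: -1/2 - 5*I*sqrt(2)/144 ≈ -0.5 - 0.049105*I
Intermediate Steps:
m(D) = 5*sqrt(D)/6 (m(D) = -(-5)*sqrt(D)/6 = 5*sqrt(D)/6)
L = 7 + 5*I*sqrt(2)/6 (L = 5*sqrt(-2)/6 - 1*(-7) = 5*(I*sqrt(2))/6 + 7 = 5*I*sqrt(2)/6 + 7 = 7 + 5*I*sqrt(2)/6 ≈ 7.0 + 1.1785*I)
R = 3/4 (R = 6*(1/8) = 3/4 ≈ 0.75000)
T(h, O) = -3/4 (T(h, O) = -1*3/4 = -3/4)
d(r) = (12 + 5*I*sqrt(2)/6)/(2*r) (d(r) = ((7 + 5*I*sqrt(2)/6) + 5)/(r + r) = (12 + 5*I*sqrt(2)/6)/((2*r)) = (12 + 5*I*sqrt(2)/6)*(1/(2*r)) = (12 + 5*I*sqrt(2)/6)/(2*r))
d(9)*T(-10, -5) = ((1/12)*(72 + 5*I*sqrt(2))/9)*(-3/4) = ((1/12)*(1/9)*(72 + 5*I*sqrt(2)))*(-3/4) = (2/3 + 5*I*sqrt(2)/108)*(-3/4) = -1/2 - 5*I*sqrt(2)/144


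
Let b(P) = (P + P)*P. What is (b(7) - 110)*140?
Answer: -1680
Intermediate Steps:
b(P) = 2*P² (b(P) = (2*P)*P = 2*P²)
(b(7) - 110)*140 = (2*7² - 110)*140 = (2*49 - 110)*140 = (98 - 110)*140 = -12*140 = -1680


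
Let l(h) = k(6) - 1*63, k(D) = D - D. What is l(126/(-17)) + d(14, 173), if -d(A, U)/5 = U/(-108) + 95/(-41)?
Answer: -192199/4428 ≈ -43.405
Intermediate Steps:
k(D) = 0
d(A, U) = 475/41 + 5*U/108 (d(A, U) = -5*(U/(-108) + 95/(-41)) = -5*(U*(-1/108) + 95*(-1/41)) = -5*(-U/108 - 95/41) = -5*(-95/41 - U/108) = 475/41 + 5*U/108)
l(h) = -63 (l(h) = 0 - 1*63 = 0 - 63 = -63)
l(126/(-17)) + d(14, 173) = -63 + (475/41 + (5/108)*173) = -63 + (475/41 + 865/108) = -63 + 86765/4428 = -192199/4428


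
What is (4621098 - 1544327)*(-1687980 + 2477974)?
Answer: 2430630629374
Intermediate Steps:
(4621098 - 1544327)*(-1687980 + 2477974) = 3076771*789994 = 2430630629374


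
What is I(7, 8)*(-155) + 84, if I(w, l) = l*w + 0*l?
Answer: -8596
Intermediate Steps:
I(w, l) = l*w (I(w, l) = l*w + 0 = l*w)
I(7, 8)*(-155) + 84 = (8*7)*(-155) + 84 = 56*(-155) + 84 = -8680 + 84 = -8596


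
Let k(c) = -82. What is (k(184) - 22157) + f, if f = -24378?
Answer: -46617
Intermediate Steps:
(k(184) - 22157) + f = (-82 - 22157) - 24378 = -22239 - 24378 = -46617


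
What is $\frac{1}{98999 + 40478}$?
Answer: $\frac{1}{139477} \approx 7.1696 \cdot 10^{-6}$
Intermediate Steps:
$\frac{1}{98999 + 40478} = \frac{1}{139477}$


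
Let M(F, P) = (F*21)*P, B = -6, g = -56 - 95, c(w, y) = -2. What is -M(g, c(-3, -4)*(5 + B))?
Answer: 6342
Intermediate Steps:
g = -151
M(F, P) = 21*F*P (M(F, P) = (21*F)*P = 21*F*P)
-M(g, c(-3, -4)*(5 + B)) = -21*(-151)*(-2*(5 - 6)) = -21*(-151)*(-2*(-1)) = -21*(-151)*2 = -1*(-6342) = 6342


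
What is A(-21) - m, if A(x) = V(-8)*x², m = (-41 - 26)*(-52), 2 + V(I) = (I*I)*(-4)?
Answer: -117262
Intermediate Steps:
V(I) = -2 - 4*I² (V(I) = -2 + (I*I)*(-4) = -2 + I²*(-4) = -2 - 4*I²)
m = 3484 (m = -67*(-52) = 3484)
A(x) = -258*x² (A(x) = (-2 - 4*(-8)²)*x² = (-2 - 4*64)*x² = (-2 - 256)*x² = -258*x²)
A(-21) - m = -258*(-21)² - 1*3484 = -258*441 - 3484 = -113778 - 3484 = -117262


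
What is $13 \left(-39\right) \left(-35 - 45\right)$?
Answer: $40560$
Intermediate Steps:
$13 \left(-39\right) \left(-35 - 45\right) = \left(-507\right) \left(-80\right) = 40560$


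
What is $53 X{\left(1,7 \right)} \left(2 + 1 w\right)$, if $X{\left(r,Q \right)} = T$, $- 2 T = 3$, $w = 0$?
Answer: $-159$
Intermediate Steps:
$T = - \frac{3}{2}$ ($T = \left(- \frac{1}{2}\right) 3 = - \frac{3}{2} \approx -1.5$)
$X{\left(r,Q \right)} = - \frac{3}{2}$
$53 X{\left(1,7 \right)} \left(2 + 1 w\right) = 53 \left(- \frac{3}{2}\right) \left(2 + 1 \cdot 0\right) = - \frac{159 \left(2 + 0\right)}{2} = \left(- \frac{159}{2}\right) 2 = -159$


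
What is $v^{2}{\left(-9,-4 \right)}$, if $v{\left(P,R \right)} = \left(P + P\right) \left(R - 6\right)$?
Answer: $32400$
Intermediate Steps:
$v{\left(P,R \right)} = 2 P \left(-6 + R\right)$
$v^{2}{\left(-9,-4 \right)} = \left(2 \left(-9\right) \left(-6 - 4\right)\right)^{2} = \left(2 \left(-9\right) \left(-10\right)\right)^{2} = 180^{2} = 32400$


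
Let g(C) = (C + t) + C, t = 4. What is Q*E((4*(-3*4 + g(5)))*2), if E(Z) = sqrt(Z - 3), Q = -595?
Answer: -595*sqrt(13) ≈ -2145.3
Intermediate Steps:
g(C) = 4 + 2*C (g(C) = (C + 4) + C = (4 + C) + C = 4 + 2*C)
E(Z) = sqrt(-3 + Z)
Q*E((4*(-3*4 + g(5)))*2) = -595*sqrt(-3 + (4*(-3*4 + (4 + 2*5)))*2) = -595*sqrt(-3 + (4*(-12 + (4 + 10)))*2) = -595*sqrt(-3 + (4*(-12 + 14))*2) = -595*sqrt(-3 + (4*2)*2) = -595*sqrt(-3 + 8*2) = -595*sqrt(-3 + 16) = -595*sqrt(13)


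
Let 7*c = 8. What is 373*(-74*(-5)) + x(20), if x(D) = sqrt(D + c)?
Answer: 138010 + 2*sqrt(259)/7 ≈ 1.3801e+5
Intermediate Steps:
c = 8/7 (c = (1/7)*8 = 8/7 ≈ 1.1429)
x(D) = sqrt(8/7 + D) (x(D) = sqrt(D + 8/7) = sqrt(8/7 + D))
373*(-74*(-5)) + x(20) = 373*(-74*(-5)) + sqrt(56 + 49*20)/7 = 373*370 + sqrt(56 + 980)/7 = 138010 + sqrt(1036)/7 = 138010 + (2*sqrt(259))/7 = 138010 + 2*sqrt(259)/7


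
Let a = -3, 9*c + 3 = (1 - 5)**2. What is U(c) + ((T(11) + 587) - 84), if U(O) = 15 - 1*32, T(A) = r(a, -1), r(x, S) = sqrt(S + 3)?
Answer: 486 + sqrt(2) ≈ 487.41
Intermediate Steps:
c = 13/9 (c = -1/3 + (1 - 5)**2/9 = -1/3 + (1/9)*(-4)**2 = -1/3 + (1/9)*16 = -1/3 + 16/9 = 13/9 ≈ 1.4444)
r(x, S) = sqrt(3 + S)
T(A) = sqrt(2) (T(A) = sqrt(3 - 1) = sqrt(2))
U(O) = -17 (U(O) = 15 - 32 = -17)
U(c) + ((T(11) + 587) - 84) = -17 + ((sqrt(2) + 587) - 84) = -17 + ((587 + sqrt(2)) - 84) = -17 + (503 + sqrt(2)) = 486 + sqrt(2)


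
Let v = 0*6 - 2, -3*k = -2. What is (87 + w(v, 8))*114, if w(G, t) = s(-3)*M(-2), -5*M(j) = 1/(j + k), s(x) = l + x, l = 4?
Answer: 99351/10 ≈ 9935.1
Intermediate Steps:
k = ⅔ (k = -⅓*(-2) = ⅔ ≈ 0.66667)
s(x) = 4 + x
M(j) = -1/(5*(⅔ + j)) (M(j) = -1/(5*(j + ⅔)) = -1/(5*(⅔ + j)))
v = -2 (v = 0 - 2 = -2)
w(G, t) = 3/20 (w(G, t) = (4 - 3)*(-3/(10 + 15*(-2))) = 1*(-3/(10 - 30)) = 1*(-3/(-20)) = 1*(-3*(-1/20)) = 1*(3/20) = 3/20)
(87 + w(v, 8))*114 = (87 + 3/20)*114 = (1743/20)*114 = 99351/10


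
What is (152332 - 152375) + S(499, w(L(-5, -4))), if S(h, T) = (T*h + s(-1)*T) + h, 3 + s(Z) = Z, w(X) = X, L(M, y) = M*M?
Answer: 12831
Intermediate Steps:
L(M, y) = M**2
s(Z) = -3 + Z
S(h, T) = h - 4*T + T*h (S(h, T) = (T*h + (-3 - 1)*T) + h = (T*h - 4*T) + h = (-4*T + T*h) + h = h - 4*T + T*h)
(152332 - 152375) + S(499, w(L(-5, -4))) = (152332 - 152375) + (499 - 4*(-5)**2 + (-5)**2*499) = -43 + (499 - 4*25 + 25*499) = -43 + (499 - 100 + 12475) = -43 + 12874 = 12831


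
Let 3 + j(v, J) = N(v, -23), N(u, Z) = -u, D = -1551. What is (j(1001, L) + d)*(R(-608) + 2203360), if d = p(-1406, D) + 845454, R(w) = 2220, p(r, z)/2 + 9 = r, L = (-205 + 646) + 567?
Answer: 1856260239600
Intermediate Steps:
L = 1008 (L = 441 + 567 = 1008)
p(r, z) = -18 + 2*r
j(v, J) = -3 - v
d = 842624 (d = (-18 + 2*(-1406)) + 845454 = (-18 - 2812) + 845454 = -2830 + 845454 = 842624)
(j(1001, L) + d)*(R(-608) + 2203360) = ((-3 - 1*1001) + 842624)*(2220 + 2203360) = ((-3 - 1001) + 842624)*2205580 = (-1004 + 842624)*2205580 = 841620*2205580 = 1856260239600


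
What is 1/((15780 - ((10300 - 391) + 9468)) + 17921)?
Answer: 1/14324 ≈ 6.9813e-5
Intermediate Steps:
1/((15780 - ((10300 - 391) + 9468)) + 17921) = 1/((15780 - (9909 + 9468)) + 17921) = 1/((15780 - 1*19377) + 17921) = 1/((15780 - 19377) + 17921) = 1/(-3597 + 17921) = 1/14324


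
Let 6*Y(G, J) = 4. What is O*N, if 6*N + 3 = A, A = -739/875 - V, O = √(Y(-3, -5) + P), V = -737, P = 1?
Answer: 71279*√15/1750 ≈ 157.75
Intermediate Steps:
Y(G, J) = ⅔ (Y(G, J) = (⅙)*4 = ⅔)
O = √15/3 (O = √(⅔ + 1) = √(5/3) = √15/3 ≈ 1.2910)
A = 644136/875 (A = -739/875 - 1*(-737) = -739*1/875 + 737 = -739/875 + 737 = 644136/875 ≈ 736.16)
N = 213837/1750 (N = -½ + (⅙)*(644136/875) = -½ + 107356/875 = 213837/1750 ≈ 122.19)
O*N = (√15/3)*(213837/1750) = 71279*√15/1750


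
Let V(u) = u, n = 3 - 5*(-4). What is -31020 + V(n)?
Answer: -30997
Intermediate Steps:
n = 23 (n = 3 + 20 = 23)
-31020 + V(n) = -31020 + 23 = -30997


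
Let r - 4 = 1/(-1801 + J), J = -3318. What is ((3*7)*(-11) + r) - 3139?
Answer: -17230555/5119 ≈ -3366.0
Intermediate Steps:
r = 20475/5119 (r = 4 + 1/(-1801 - 3318) = 4 + 1/(-5119) = 4 - 1/5119 = 20475/5119 ≈ 3.9998)
((3*7)*(-11) + r) - 3139 = ((3*7)*(-11) + 20475/5119) - 3139 = (21*(-11) + 20475/5119) - 3139 = (-231 + 20475/5119) - 3139 = -1162014/5119 - 3139 = -17230555/5119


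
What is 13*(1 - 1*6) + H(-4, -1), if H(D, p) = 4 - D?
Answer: -57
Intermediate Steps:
13*(1 - 1*6) + H(-4, -1) = 13*(1 - 1*6) + (4 - 1*(-4)) = 13*(1 - 6) + (4 + 4) = 13*(-5) + 8 = -65 + 8 = -57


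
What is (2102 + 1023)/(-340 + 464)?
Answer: 3125/124 ≈ 25.202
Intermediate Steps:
(2102 + 1023)/(-340 + 464) = 3125/124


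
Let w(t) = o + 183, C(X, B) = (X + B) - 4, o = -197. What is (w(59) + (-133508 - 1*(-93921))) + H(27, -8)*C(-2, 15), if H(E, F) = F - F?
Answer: -39601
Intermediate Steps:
H(E, F) = 0
C(X, B) = -4 + B + X (C(X, B) = (B + X) - 4 = -4 + B + X)
w(t) = -14 (w(t) = -197 + 183 = -14)
(w(59) + (-133508 - 1*(-93921))) + H(27, -8)*C(-2, 15) = (-14 + (-133508 - 1*(-93921))) + 0*(-4 + 15 - 2) = (-14 + (-133508 + 93921)) + 0*9 = (-14 - 39587) + 0 = -39601 + 0 = -39601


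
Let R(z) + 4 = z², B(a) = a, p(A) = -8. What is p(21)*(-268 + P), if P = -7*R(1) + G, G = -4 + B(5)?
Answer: 1968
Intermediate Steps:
R(z) = -4 + z²
G = 1 (G = -4 + 5 = 1)
P = 22 (P = -7*(-4 + 1²) + 1 = -7*(-4 + 1) + 1 = -7*(-3) + 1 = 21 + 1 = 22)
p(21)*(-268 + P) = -8*(-268 + 22) = -8*(-246) = 1968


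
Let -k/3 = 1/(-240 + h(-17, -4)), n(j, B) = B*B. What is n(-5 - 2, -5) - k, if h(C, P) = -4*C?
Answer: 4297/172 ≈ 24.983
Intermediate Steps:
n(j, B) = B²
k = 3/172 (k = -3/(-240 - 4*(-17)) = -3/(-240 + 68) = -3/(-172) = -3*(-1/172) = 3/172 ≈ 0.017442)
n(-5 - 2, -5) - k = (-5)² - 1*3/172 = 25 - 3/172 = 4297/172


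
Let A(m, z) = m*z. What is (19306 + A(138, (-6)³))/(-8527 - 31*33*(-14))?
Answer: -10502/5795 ≈ -1.8123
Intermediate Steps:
(19306 + A(138, (-6)³))/(-8527 - 31*33*(-14)) = (19306 + 138*(-6)³)/(-8527 - 31*33*(-14)) = (19306 + 138*(-216))/(-8527 - 1023*(-14)) = (19306 - 29808)/(-8527 + 14322) = -10502/5795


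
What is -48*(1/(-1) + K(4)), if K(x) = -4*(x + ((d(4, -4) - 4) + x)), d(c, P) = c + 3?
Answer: 2160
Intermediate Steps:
d(c, P) = 3 + c
K(x) = -12 - 8*x (K(x) = -4*(x + (((3 + 4) - 4) + x)) = -4*(x + ((7 - 4) + x)) = -4*(x + (3 + x)) = -4*(3 + 2*x) = -12 - 8*x)
-48*(1/(-1) + K(4)) = -48*(1/(-1) + (-12 - 8*4)) = -48*(-1 + (-12 - 32)) = -48*(-1 - 44) = -48*(-45) = 2160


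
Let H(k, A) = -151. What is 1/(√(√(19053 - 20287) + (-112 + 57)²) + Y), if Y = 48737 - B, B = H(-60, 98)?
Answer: 1/(48888 + √(3025 + I*√1234)) ≈ 2.0432e-5 - 1.0e-10*I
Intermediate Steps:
B = -151
Y = 48888 (Y = 48737 - 1*(-151) = 48737 + 151 = 48888)
1/(√(√(19053 - 20287) + (-112 + 57)²) + Y) = 1/(√(√(19053 - 20287) + (-112 + 57)²) + 48888) = 1/(√(√(-1234) + (-55)²) + 48888) = 1/(√(I*√1234 + 3025) + 48888) = 1/(√(3025 + I*√1234) + 48888) = 1/(48888 + √(3025 + I*√1234))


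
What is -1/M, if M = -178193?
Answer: 1/178193 ≈ 5.6119e-6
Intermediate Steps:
-1/M = -1/(-178193) = -1*(-1/178193) = 1/178193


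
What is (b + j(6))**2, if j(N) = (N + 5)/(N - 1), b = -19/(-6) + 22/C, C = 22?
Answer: 36481/900 ≈ 40.534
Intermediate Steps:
b = 25/6 (b = -19/(-6) + 22/22 = -19*(-1/6) + 22*(1/22) = 19/6 + 1 = 25/6 ≈ 4.1667)
j(N) = (5 + N)/(-1 + N)
(b + j(6))**2 = (25/6 + (5 + 6)/(-1 + 6))**2 = (25/6 + 11/5)**2 = (191/30)**2 = 36481/900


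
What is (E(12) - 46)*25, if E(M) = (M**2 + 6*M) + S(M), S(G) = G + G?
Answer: 4850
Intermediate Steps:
S(G) = 2*G
E(M) = M**2 + 8*M (E(M) = (M**2 + 6*M) + 2*M = M**2 + 8*M)
(E(12) - 46)*25 = (12*(8 + 12) - 46)*25 = (12*20 - 46)*25 = (240 - 46)*25 = 194*25 = 4850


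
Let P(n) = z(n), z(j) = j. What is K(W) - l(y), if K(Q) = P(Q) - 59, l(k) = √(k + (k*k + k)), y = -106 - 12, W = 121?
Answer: 62 - 2*√3422 ≈ -54.996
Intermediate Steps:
P(n) = n
y = -118
l(k) = √(k² + 2*k) (l(k) = √(k + (k² + k)) = √(k + (k + k²)) = √(k² + 2*k))
K(Q) = -59 + Q (K(Q) = Q - 59 = -59 + Q)
K(W) - l(y) = (-59 + 121) - √(-118*(2 - 118)) = 62 - √(-118*(-116)) = 62 - √13688 = 62 - 2*√3422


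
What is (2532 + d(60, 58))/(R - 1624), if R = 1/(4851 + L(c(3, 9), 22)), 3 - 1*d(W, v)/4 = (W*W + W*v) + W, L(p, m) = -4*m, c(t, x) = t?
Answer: 123914208/7735111 ≈ 16.020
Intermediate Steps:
d(W, v) = 12 - 4*W - 4*W**2 - 4*W*v (d(W, v) = 12 - 4*((W*W + W*v) + W) = 12 - 4*((W**2 + W*v) + W) = 12 - 4*(W + W**2 + W*v) = 12 + (-4*W - 4*W**2 - 4*W*v) = 12 - 4*W - 4*W**2 - 4*W*v)
R = 1/4763 (R = 1/(4851 - 4*22) = 1/(4851 - 88) = 1/4763 ≈ 0.00020995)
(2532 + d(60, 58))/(R - 1624) = (2532 + (12 - 4*60 - 4*60**2 - 4*60*58))/(1/4763 - 1624) = (2532 + (12 - 240 - 4*3600 - 13920))/(-7735111/4763) = (2532 + (12 - 240 - 14400 - 13920))*(-4763/7735111) = (2532 - 28548)*(-4763/7735111) = -26016*(-4763/7735111) = 123914208/7735111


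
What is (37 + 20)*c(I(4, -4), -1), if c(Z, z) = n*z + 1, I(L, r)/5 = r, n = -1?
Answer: 114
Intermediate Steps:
I(L, r) = 5*r
c(Z, z) = 1 - z (c(Z, z) = -z + 1 = 1 - z)
(37 + 20)*c(I(4, -4), -1) = (37 + 20)*(1 - 1*(-1)) = 57*(1 + 1) = 57*2 = 114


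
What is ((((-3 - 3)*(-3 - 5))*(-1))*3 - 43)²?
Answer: 34969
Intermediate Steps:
((((-3 - 3)*(-3 - 5))*(-1))*3 - 43)² = ((-6*(-8)*(-1))*3 - 43)² = ((48*(-1))*3 - 43)² = (-48*3 - 43)² = (-144 - 43)² = (-187)² = 34969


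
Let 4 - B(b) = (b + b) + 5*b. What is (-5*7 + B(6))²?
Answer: 5329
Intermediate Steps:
B(b) = 4 - 7*b (B(b) = 4 - ((b + b) + 5*b) = 4 - (2*b + 5*b) = 4 - 7*b)
(-5*7 + B(6))² = (-5*7 + (4 - 7*6))² = (-35 + (4 - 42))² = (-35 - 38)² = (-73)² = 5329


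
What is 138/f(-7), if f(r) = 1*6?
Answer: 23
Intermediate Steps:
f(r) = 6
138/f(-7) = 138/6 = 138*(1/6) = 23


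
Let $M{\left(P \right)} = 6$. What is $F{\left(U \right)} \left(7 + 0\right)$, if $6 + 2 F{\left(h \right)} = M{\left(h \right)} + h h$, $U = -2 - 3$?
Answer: $\frac{175}{2} \approx 87.5$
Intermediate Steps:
$U = -5$ ($U = -2 - 3 = -5$)
$F{\left(h \right)} = \frac{h^{2}}{2}$ ($F{\left(h \right)} = -3 + \frac{6 + h h}{2} = -3 + \frac{6 + h^{2}}{2} = -3 + \left(3 + \frac{h^{2}}{2}\right) = \frac{h^{2}}{2}$)
$F{\left(U \right)} \left(7 + 0\right) = \frac{\left(-5\right)^{2}}{2} \left(7 + 0\right) = \frac{1}{2} \cdot 25 \cdot 7 = \frac{25}{2} \cdot 7 = \frac{175}{2}$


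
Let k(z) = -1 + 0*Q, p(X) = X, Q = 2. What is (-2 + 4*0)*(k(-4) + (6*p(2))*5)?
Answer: -118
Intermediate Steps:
k(z) = -1 (k(z) = -1 + 0*2 = -1 + 0 = -1)
(-2 + 4*0)*(k(-4) + (6*p(2))*5) = (-2 + 4*0)*(-1 + (6*2)*5) = (-2 + 0)*(-1 + 12*5) = -2*(-1 + 60) = -2*59 = -118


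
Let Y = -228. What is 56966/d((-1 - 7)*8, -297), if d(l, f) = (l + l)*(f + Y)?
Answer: 4069/4800 ≈ 0.84771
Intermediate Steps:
d(l, f) = 2*l*(-228 + f) (d(l, f) = (l + l)*(f - 228) = (2*l)*(-228 + f) = 2*l*(-228 + f))
56966/d((-1 - 7)*8, -297) = 56966/((2*((-1 - 7)*8)*(-228 - 297))) = 56966/((2*(-8*8)*(-525))) = 56966/((2*(-64)*(-525))) = 56966/67200 = 56966*(1/67200) = 4069/4800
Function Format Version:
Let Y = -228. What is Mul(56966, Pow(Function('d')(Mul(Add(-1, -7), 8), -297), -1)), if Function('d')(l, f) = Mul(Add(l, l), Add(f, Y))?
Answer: Rational(4069, 4800) ≈ 0.84771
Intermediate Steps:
Function('d')(l, f) = Mul(2, l, Add(-228, f)) (Function('d')(l, f) = Mul(Add(l, l), Add(f, -228)) = Mul(Mul(2, l), Add(-228, f)) = Mul(2, l, Add(-228, f)))
Mul(56966, Pow(Function('d')(Mul(Add(-1, -7), 8), -297), -1)) = Mul(56966, Pow(Mul(2, Mul(Add(-1, -7), 8), Add(-228, -297)), -1)) = Mul(56966, Pow(Mul(2, Mul(-8, 8), -525), -1)) = Mul(56966, Pow(Mul(2, -64, -525), -1)) = Mul(56966, Pow(67200, -1)) = Mul(56966, Rational(1, 67200)) = Rational(4069, 4800)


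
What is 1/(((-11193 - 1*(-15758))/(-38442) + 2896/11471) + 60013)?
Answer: 440968182/26463882469283 ≈ 1.6663e-5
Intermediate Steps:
1/(((-11193 - 1*(-15758))/(-38442) + 2896/11471) + 60013) = 1/(((-11193 + 15758)*(-1/38442) + 2896*(1/11471)) + 60013) = 1/((4565*(-1/38442) + 2896/11471) + 60013) = 1/((-4565/38442 + 2896/11471) + 60013) = 1/(58962917/440968182 + 60013) = 1/(26463882469283/440968182) = 440968182/26463882469283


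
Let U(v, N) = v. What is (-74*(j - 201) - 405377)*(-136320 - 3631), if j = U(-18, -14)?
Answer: 54464870621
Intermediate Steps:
j = -18
(-74*(j - 201) - 405377)*(-136320 - 3631) = (-74*(-18 - 201) - 405377)*(-136320 - 3631) = (-74*(-219) - 405377)*(-139951) = (16206 - 405377)*(-139951) = -389171*(-139951) = 54464870621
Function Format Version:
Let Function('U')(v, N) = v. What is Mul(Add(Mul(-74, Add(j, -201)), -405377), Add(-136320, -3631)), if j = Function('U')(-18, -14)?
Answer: 54464870621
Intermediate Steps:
j = -18
Mul(Add(Mul(-74, Add(j, -201)), -405377), Add(-136320, -3631)) = Mul(Add(Mul(-74, Add(-18, -201)), -405377), Add(-136320, -3631)) = Mul(Add(Mul(-74, -219), -405377), -139951) = Mul(Add(16206, -405377), -139951) = Mul(-389171, -139951) = 54464870621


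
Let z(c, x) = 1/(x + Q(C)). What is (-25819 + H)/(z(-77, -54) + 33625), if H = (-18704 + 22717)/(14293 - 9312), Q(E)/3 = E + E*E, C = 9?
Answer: -27777692016/36177007981 ≈ -0.76783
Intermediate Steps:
Q(E) = 3*E + 3*E² (Q(E) = 3*(E + E*E) = 3*(E + E²) = 3*E + 3*E²)
H = 4013/4981 ≈ 0.80566
z(c, x) = 1/(270 + x) (z(c, x) = 1/(x + 3*9*(1 + 9)) = 1/(x + 3*9*10) = 1/(x + 270) = 1/(270 + x))
(-25819 + H)/(z(-77, -54) + 33625) = (-25819 + 4013/4981)/(1/(270 - 54) + 33625) = -128600426/(4981*(1/216 + 33625)) = -128600426/(4981*7263001/216) = -128600426/4981*216/7263001 = -27777692016/36177007981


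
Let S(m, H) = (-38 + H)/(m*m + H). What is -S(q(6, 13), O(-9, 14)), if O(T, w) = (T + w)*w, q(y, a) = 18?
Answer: -16/197 ≈ -0.081218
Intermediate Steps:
O(T, w) = w*(T + w)
S(m, H) = (-38 + H)/(H + m²) (S(m, H) = (-38 + H)/(m² + H) = (-38 + H)/(H + m²))
-S(q(6, 13), O(-9, 14)) = -(-38 + 14*(-9 + 14))/(14*(-9 + 14) + 18²) = -(-38 + 14*5)/(14*5 + 324) = -(-38 + 70)/(70 + 324) = -32/394 = -1*16/197 = -16/197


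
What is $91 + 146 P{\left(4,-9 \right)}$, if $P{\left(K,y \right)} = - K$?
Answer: $-493$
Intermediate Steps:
$91 + 146 P{\left(4,-9 \right)} = 91 + 146 \left(\left(-1\right) 4\right) = 91 + 146 \left(-4\right) = 91 - 584 = -493$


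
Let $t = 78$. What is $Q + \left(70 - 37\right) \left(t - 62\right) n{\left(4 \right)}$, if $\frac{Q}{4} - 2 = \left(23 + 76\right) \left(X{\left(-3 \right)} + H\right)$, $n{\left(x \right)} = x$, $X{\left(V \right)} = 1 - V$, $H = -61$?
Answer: $-20452$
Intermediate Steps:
$Q = -22564$ ($Q = 8 + 4 \left(23 + 76\right) \left(\left(1 - -3\right) - 61\right) = 8 + 4 \cdot 99 \left(\left(1 + 3\right) - 61\right) = 8 + 4 \cdot 99 \left(4 - 61\right) = 8 + 4 \cdot 99 \left(-57\right) = 8 + 4 \left(-5643\right) = 8 - 22572 = -22564$)
$Q + \left(70 - 37\right) \left(t - 62\right) n{\left(4 \right)} = -22564 + \left(70 - 37\right) \left(78 - 62\right) 4 = -22564 + 33 \cdot 16 \cdot 4 = -22564 + 528 \cdot 4 = -22564 + 2112 = -20452$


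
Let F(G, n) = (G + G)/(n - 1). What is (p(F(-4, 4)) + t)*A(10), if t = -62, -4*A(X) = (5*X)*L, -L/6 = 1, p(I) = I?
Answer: -4850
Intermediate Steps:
F(G, n) = 2*G/(-1 + n) (F(G, n) = (2*G)/(-1 + n) = 2*G/(-1 + n))
L = -6 (L = -6*1 = -6)
A(X) = 15*X/2 (A(X) = -5*X*(-6)/4 = -(-15)*X/2 = 15*X/2)
(p(F(-4, 4)) + t)*A(10) = (2*(-4)/(-1 + 4) - 62)*((15/2)*10) = (2*(-4)/3 - 62)*75 = (2*(-4)*(1/3) - 62)*75 = (-8/3 - 62)*75 = -194/3*75 = -4850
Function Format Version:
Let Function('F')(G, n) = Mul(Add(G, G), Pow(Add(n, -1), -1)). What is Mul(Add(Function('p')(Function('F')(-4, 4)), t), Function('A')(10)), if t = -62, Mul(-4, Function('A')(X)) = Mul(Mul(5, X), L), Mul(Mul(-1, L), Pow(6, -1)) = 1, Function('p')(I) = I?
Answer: -4850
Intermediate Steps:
Function('F')(G, n) = Mul(2, G, Pow(Add(-1, n), -1)) (Function('F')(G, n) = Mul(Mul(2, G), Pow(Add(-1, n), -1)) = Mul(2, G, Pow(Add(-1, n), -1)))
L = -6 (L = Mul(-6, 1) = -6)
Function('A')(X) = Mul(Rational(15, 2), X) (Function('A')(X) = Mul(Rational(-1, 4), Mul(Mul(5, X), -6)) = Mul(Rational(-1, 4), Mul(-30, X)) = Mul(Rational(15, 2), X))
Mul(Add(Function('p')(Function('F')(-4, 4)), t), Function('A')(10)) = Mul(Add(Mul(2, -4, Pow(Add(-1, 4), -1)), -62), Mul(Rational(15, 2), 10)) = Mul(Add(Mul(2, -4, Pow(3, -1)), -62), 75) = Mul(Add(Mul(2, -4, Rational(1, 3)), -62), 75) = Mul(Add(Rational(-8, 3), -62), 75) = Mul(Rational(-194, 3), 75) = -4850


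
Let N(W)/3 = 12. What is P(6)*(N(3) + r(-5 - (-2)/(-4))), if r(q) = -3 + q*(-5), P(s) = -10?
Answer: -605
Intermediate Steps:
N(W) = 36 (N(W) = 3*12 = 36)
r(q) = -3 - 5*q
P(6)*(N(3) + r(-5 - (-2)/(-4))) = -10*(36 + (-3 - 5*(-5 - (-2)/(-4)))) = -10*(36 + (-3 - 5*(-5 - (-2)*(-1)/4))) = -10*(36 + (-3 - 5*(-5 - 1*1/2))) = -10*(36 + (-3 - 5*(-5 - 1/2))) = -10*(36 + (-3 - 5*(-11/2))) = -10*(36 + (-3 + 55/2)) = -10*(36 + 49/2) = -10*121/2 = -605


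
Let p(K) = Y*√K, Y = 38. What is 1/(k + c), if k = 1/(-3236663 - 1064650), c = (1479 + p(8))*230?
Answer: 6293585018044233417/2129582660313111428742481 - 323402610798978120*√2/2129582660313111428742481 ≈ 2.7405e-6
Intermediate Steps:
p(K) = 38*√K
c = 340170 + 17480*√2 (c = (1479 + 38*√8)*230 = (1479 + 38*(2*√2))*230 = (1479 + 76*√2)*230 = 340170 + 17480*√2 ≈ 3.6489e+5)
k = -1/4301313 (k = 1/(-4301313) = -1/4301313 ≈ -2.3249e-7)
1/(k + c) = 1/(-1/4301313 + (340170 + 17480*√2)) = 1/(1463177643209/4301313 + 17480*√2)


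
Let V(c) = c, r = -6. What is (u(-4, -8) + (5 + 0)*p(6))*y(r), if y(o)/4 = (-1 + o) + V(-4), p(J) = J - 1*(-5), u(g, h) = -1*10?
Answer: -1980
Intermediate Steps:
u(g, h) = -10
p(J) = 5 + J (p(J) = J + 5 = 5 + J)
y(o) = -20 + 4*o (y(o) = 4*((-1 + o) - 4) = 4*(-5 + o) = -20 + 4*o)
(u(-4, -8) + (5 + 0)*p(6))*y(r) = (-10 + (5 + 0)*(5 + 6))*(-20 + 4*(-6)) = (-10 + 5*11)*(-20 - 24) = (-10 + 55)*(-44) = 45*(-44) = -1980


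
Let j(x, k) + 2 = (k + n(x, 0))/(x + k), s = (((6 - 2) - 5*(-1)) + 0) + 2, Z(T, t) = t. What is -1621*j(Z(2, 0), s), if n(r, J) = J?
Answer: 1621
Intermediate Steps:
s = 11 (s = ((4 + 5) + 0) + 2 = (9 + 0) + 2 = 9 + 2 = 11)
j(x, k) = -2 + k/(k + x) (j(x, k) = -2 + (k + 0)/(x + k) = -2 + k/(k + x))
-1621*j(Z(2, 0), s) = -1621*(-1*11 - 2*0)/(11 + 0) = -1621*(-11 + 0)/11 = -1621*(-11)/11 = -1621*(-1) = 1621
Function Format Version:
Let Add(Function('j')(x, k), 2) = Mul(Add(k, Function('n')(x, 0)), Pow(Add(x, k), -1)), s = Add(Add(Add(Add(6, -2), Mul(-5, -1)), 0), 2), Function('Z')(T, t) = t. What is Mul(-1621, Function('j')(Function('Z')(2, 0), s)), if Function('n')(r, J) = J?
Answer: 1621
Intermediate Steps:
s = 11 (s = Add(Add(Add(4, 5), 0), 2) = Add(Add(9, 0), 2) = Add(9, 2) = 11)
Function('j')(x, k) = Add(-2, Mul(k, Pow(Add(k, x), -1))) (Function('j')(x, k) = Add(-2, Mul(Add(k, 0), Pow(Add(x, k), -1))) = Add(-2, Mul(k, Pow(Add(k, x), -1))))
Mul(-1621, Function('j')(Function('Z')(2, 0), s)) = Mul(-1621, Mul(Pow(Add(11, 0), -1), Add(Mul(-1, 11), Mul(-2, 0)))) = Mul(-1621, Mul(Pow(11, -1), Add(-11, 0))) = Mul(-1621, Mul(Rational(1, 11), -11)) = Mul(-1621, -1) = 1621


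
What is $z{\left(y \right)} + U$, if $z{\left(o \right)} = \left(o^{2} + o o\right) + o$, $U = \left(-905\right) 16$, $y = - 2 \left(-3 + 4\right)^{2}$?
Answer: $-14474$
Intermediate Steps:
$y = -2$ ($y = - 2 \cdot 1^{2} = - 2 \cdot 1 = \left(-1\right) 2 = -2$)
$U = -14480$
$z{\left(o \right)} = o + 2 o^{2}$ ($z{\left(o \right)} = \left(o^{2} + o^{2}\right) + o = 2 o^{2} + o = o + 2 o^{2}$)
$z{\left(y \right)} + U = - 2 \left(1 + 2 \left(-2\right)\right) - 14480 = - 2 \left(1 - 4\right) - 14480 = \left(-2\right) \left(-3\right) - 14480 = 6 - 14480 = -14474$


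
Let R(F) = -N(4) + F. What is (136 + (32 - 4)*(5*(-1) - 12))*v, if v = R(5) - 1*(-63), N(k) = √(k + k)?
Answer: -23120 + 680*√2 ≈ -22158.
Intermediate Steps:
N(k) = √2*√k (N(k) = √(2*k) = √2*√k)
R(F) = F - 2*√2 (R(F) = -√2*√4 + F = -√2*2 + F = -2*√2 + F = F - 2*√2)
v = 68 - 2*√2 (v = (5 - 2*√2) - 1*(-63) = (5 - 2*√2) + 63 = 68 - 2*√2 ≈ 65.172)
(136 + (32 - 4)*(5*(-1) - 12))*v = (136 + (32 - 4)*(5*(-1) - 12))*(68 - 2*√2) = (136 + 28*(-5 - 12))*(68 - 2*√2) = (136 + 28*(-17))*(68 - 2*√2) = (136 - 476)*(68 - 2*√2) = -340*(68 - 2*√2) = -23120 + 680*√2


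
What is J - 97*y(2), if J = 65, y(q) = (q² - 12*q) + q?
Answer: 1811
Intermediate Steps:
y(q) = q² - 11*q
J - 97*y(2) = 65 - 194*(-11 + 2) = 65 - 194*(-9) = 65 - 97*(-18) = 65 + 1746 = 1811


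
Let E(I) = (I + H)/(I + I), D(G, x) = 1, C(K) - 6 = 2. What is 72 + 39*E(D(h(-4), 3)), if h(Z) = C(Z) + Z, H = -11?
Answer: -123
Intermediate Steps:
C(K) = 8 (C(K) = 6 + 2 = 8)
h(Z) = 8 + Z
E(I) = (-11 + I)/(2*I) (E(I) = (I - 11)/(I + I) = (-11 + I)/((2*I)) = (-11 + I)*(1/(2*I)) = (-11 + I)/(2*I))
72 + 39*E(D(h(-4), 3)) = 72 + 39*((½)*(-11 + 1)/1) = 72 + 39*((½)*1*(-10)) = 72 + 39*(-5) = 72 - 195 = -123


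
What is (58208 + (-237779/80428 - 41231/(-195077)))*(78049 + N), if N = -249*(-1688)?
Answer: 455113357097828473613/15689652956 ≈ 2.9007e+10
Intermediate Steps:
N = 420312
(58208 + (-237779/80428 - 41231/(-195077)))*(78049 + N) = (58208 + (-237779/80428 - 41231/(-195077)))*(78049 + 420312) = (58208 + (-237779*1/80428 - 41231*(-1/195077)))*498361 = (58208 + (-237779/80428 + 41231/195077))*498361 = (58208 - 43069087115/15689652956)*498361 = (913220250175733/15689652956)*498361 = 455113357097828473613/15689652956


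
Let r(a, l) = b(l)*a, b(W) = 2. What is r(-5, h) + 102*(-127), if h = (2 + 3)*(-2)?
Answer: -12964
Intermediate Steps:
h = -10 (h = 5*(-2) = -10)
r(a, l) = 2*a
r(-5, h) + 102*(-127) = 2*(-5) + 102*(-127) = -10 - 12954 = -12964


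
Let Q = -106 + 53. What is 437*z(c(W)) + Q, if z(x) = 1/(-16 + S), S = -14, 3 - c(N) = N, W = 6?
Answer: -2027/30 ≈ -67.567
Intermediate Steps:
c(N) = 3 - N
Q = -53
z(x) = -1/30 (z(x) = 1/(-16 - 14) = 1/(-30) = -1/30)
437*z(c(W)) + Q = 437*(-1/30) - 53 = -437/30 - 53 = -2027/30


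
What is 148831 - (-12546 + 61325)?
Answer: 100052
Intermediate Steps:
148831 - (-12546 + 61325) = 148831 - 1*48779 = 148831 - 48779 = 100052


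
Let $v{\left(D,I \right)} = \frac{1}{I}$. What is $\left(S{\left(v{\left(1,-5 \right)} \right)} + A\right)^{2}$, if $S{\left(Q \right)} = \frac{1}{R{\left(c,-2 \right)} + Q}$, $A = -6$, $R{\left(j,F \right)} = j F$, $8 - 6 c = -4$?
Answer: $\frac{17161}{441} \approx 38.914$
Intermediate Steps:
$c = 2$ ($c = \frac{4}{3} - - \frac{2}{3} = \frac{4}{3} + \frac{2}{3} = 2$)
$R{\left(j,F \right)} = F j$
$S{\left(Q \right)} = \frac{1}{-4 + Q}$ ($S{\left(Q \right)} = \frac{1}{\left(-2\right) 2 + Q} = \frac{1}{-4 + Q}$)
$\left(S{\left(v{\left(1,-5 \right)} \right)} + A\right)^{2} = \left(\frac{1}{-4 + \frac{1}{-5}} - 6\right)^{2} = \left(\frac{1}{-4 - \frac{1}{5}} - 6\right)^{2} = \left(\frac{1}{- \frac{21}{5}} - 6\right)^{2} = \left(- \frac{5}{21} - 6\right)^{2} = \left(- \frac{131}{21}\right)^{2} = \frac{17161}{441}$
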